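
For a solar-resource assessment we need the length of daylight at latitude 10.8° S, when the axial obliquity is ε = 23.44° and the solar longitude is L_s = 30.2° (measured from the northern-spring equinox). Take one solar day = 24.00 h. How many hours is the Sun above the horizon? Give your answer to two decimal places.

11.70 h

Solar declination: sin δ = sin ε · sin L_s = sin 23.44° × sin 30.2° = 0.20010, so δ = +11.543°.
cos h₀ = −tan ϕ · tan δ = −tan(-10.8°) × tan(+11.543°) = 0.0390, so h₀ = 1.5318 rad = 87.77°.
Daylight = 2h₀/(2π) × 24.00 h = (1.5318/π) × 24.00 = 11.70 h.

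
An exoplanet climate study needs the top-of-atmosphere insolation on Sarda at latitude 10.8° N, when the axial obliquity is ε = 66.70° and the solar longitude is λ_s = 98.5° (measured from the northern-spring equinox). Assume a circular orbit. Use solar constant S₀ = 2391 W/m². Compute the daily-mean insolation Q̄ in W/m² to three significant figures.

Q̄ ≈ 543 W/m²

Solar declination: sin δ = sin ε · sin λ_s = sin 66.70° × sin 98.5° = 0.90836, so δ = +65.279°.
cos H₀ = −tan(+10.8°) tan(+65.279°) = -0.4144, H₀ = 1.9980 rad.
Bracket: H₀ sin φ sin δ + cos φ cos δ sin H₀ = 1.9980×0.18738×0.90836 + 0.98229×0.41819×0.91012 = 0.340077 + 0.373863 = 0.713940.
Q̄ = (S₀/π) × [bracket] = (2391/π) × 0.713940 = 543.4 W/m².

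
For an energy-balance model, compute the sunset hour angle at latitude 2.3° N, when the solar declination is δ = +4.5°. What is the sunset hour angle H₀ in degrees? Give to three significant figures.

H₀ = 90.2°

cos H₀ = −tan φ · tan δ = −tan(+2.3°) × tan(+4.500°) = -0.0032, so H₀ = 1.5740 rad = 90.18°.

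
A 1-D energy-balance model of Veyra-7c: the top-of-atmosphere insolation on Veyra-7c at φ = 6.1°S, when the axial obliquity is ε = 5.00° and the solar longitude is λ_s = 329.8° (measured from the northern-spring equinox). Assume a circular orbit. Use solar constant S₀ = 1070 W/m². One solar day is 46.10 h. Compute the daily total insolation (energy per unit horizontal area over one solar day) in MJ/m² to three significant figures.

Solar declination: sin δ = sin ε · sin λ_s = sin 5.00° × sin 329.8° = -0.04384, so δ = -2.513°.
cos H₀ = −tan(-6.1°) tan(-2.513°) = -0.0047, H₀ = 1.5755 rad.
Bracket: H₀ sin φ sin δ + cos φ cos δ sin H₀ = 1.5755×-0.10626×-0.04384 + 0.99434×0.99904×0.99999 = 0.007339 + 0.993375 = 1.000714.
Q̄ = (S₀/π) × [bracket] = (1070/π) × 1.000714 = 340.83 W/m².
Daily total = Q̄ × 46.10 h × 3600 s/h = 340.83 × 46.10 × 3600 / 10⁶ = 56.56 MJ/m².

56.6 MJ/m²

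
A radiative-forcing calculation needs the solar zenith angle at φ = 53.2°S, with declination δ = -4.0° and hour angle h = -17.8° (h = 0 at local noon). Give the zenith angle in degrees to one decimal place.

cos θ_z = sin φ sin δ + cos φ cos δ cos h = 0.055856 + 0.568959 = 0.624815.
θ_z = arccos(0.624815) = 51.3°.

θ_z = 51.3°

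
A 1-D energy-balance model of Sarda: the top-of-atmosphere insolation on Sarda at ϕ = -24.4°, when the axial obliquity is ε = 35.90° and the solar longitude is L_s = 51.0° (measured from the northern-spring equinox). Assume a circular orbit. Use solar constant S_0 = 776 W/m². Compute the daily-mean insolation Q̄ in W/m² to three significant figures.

Solar declination: sin δ = sin ε · sin L_s = sin 35.90° × sin 51.0° = 0.45570, so δ = +27.110°.
cos h₀ = −tan(-24.4°) tan(+27.110°) = 0.2322, h₀ = 1.3364 rad.
Bracket: h₀ sin ϕ sin δ + cos ϕ cos δ sin h₀ = 1.3364×-0.41310×0.45570 + 0.91068×0.89014×0.97266 = -0.251577 + 0.788470 = 0.536893.
Q̄ = (S_0/π) × [bracket] = (776/π) × 0.536893 = 132.6 W/m².

Q̄ ≈ 133 W/m²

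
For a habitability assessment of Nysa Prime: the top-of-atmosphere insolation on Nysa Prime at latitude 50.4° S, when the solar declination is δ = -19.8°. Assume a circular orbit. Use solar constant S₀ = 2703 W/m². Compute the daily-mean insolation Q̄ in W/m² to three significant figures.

cos H₀ = −tan(-50.4°) tan(-19.800°) = -0.4352, H₀ = 2.0210 rad.
Bracket: H₀ sin φ sin δ + cos φ cos δ sin H₀ = 2.0210×-0.77051×-0.33874 + 0.63742×0.94088×0.90034 = 0.527486 + 0.539966 = 1.067452.
Q̄ = (S₀/π) × [bracket] = (2703/π) × 1.067452 = 918.4 W/m².

Q̄ ≈ 918 W/m²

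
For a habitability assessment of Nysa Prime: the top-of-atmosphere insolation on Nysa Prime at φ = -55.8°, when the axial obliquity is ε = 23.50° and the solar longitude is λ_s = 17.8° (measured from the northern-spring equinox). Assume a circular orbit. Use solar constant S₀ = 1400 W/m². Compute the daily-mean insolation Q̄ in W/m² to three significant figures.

Solar declination: sin δ = sin ε · sin λ_s = sin 23.50° × sin 17.8° = 0.12190, so δ = +7.002°.
cos H₀ = −tan(-55.8°) tan(+7.002°) = 0.1807, H₀ = 1.3891 rad.
Bracket: H₀ sin φ sin δ + cos φ cos δ sin H₀ = 1.3891×-0.82708×0.12190 + 0.56208×0.99254×0.98354 = -0.140051 + 0.548704 = 0.408653.
Q̄ = (S₀/π) × [bracket] = (1400/π) × 0.408653 = 182.1 W/m².

Q̄ ≈ 182 W/m²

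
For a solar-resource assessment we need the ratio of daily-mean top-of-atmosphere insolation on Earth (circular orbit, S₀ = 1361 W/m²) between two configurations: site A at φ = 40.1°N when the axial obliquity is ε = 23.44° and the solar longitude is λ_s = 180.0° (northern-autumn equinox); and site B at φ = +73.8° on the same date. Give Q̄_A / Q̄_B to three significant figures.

— Configuration A (φ=+40.1°):
Solar declination: sin δ = sin ε · sin λ_s = sin 23.44° × sin 180.0° = 0.00000, so δ = +0.000°.
cos H₀ = −tan(+40.1°) tan(+0.000°) = -0.0000, H₀ = 1.5708 rad.
Bracket: H₀ sin φ sin δ + cos φ cos δ sin H₀ = 1.5708×0.64412×0.00000 + 0.76492×1.00000×1.00000 = 0.000000 + 0.764920 = 0.764920.
Q̄ = (S₀/π) × [bracket] = (1361/π) × 0.764920 = 331.38 W/m².
— Configuration B (φ=+73.8°):
cos H₀ = −tan(+73.8°) tan(+0.000°) = -0.0000, H₀ = 1.5708 rad.
Bracket: H₀ sin φ sin δ + cos φ cos δ sin H₀ = 1.5708×0.96029×0.00000 + 0.27899×1.00000×1.00000 = 0.000000 + 0.278990 = 0.278990.
Q̄ = (S₀/π) × [bracket] = (1361/π) × 0.278990 = 120.86 W/m².
Ratio Q̄_A / Q̄_B = 331.38 / 120.86 = 2.742.

Q̄_A / Q̄_B ≈ 2.74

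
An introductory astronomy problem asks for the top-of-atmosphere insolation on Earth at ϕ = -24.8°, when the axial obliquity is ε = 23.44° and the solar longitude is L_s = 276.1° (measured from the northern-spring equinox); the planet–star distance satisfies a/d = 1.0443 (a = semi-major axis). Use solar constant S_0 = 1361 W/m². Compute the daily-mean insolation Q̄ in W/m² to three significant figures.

Q̄ ≈ 525 W/m²

Solar declination: sin δ = sin ε · sin L_s = sin 23.44° × sin 276.1° = -0.39554, so δ = -23.299°.
cos h₀ = −tan(-24.8°) tan(-23.299°) = -0.1990, h₀ = 1.7711 rad.
Bracket: h₀ sin ϕ sin δ + cos ϕ cos δ sin h₀ = 1.7711×-0.41945×-0.39554 + 0.90778×0.91845×0.98000 = 0.293842 + 0.817076 = 1.110918.
Inverse-square distance factor (a/d)² = 1.0443² = 1.090562.
Q̄ = (S_0/π) × 1.090562 × [bracket] = (1361/π) × 1.090562 × 1.110918 = 524.9 W/m².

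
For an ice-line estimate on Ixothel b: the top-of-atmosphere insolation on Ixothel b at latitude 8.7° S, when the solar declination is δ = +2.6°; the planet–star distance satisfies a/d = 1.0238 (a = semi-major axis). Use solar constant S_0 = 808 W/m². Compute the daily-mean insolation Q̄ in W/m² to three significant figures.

cos h₀ = −tan(-8.7°) tan(+2.600°) = 0.0069, h₀ = 1.5638 rad.
Bracket: h₀ sin ϕ sin δ + cos ϕ cos δ sin h₀ = 1.5638×-0.15126×0.04536 + 0.98849×0.99897×0.99998 = -0.010729 + 0.987452 = 0.976723.
Inverse-square distance factor (a/d)² = 1.0238² = 1.048166.
Q̄ = (S_0/π) × 1.048166 × [bracket] = (808/π) × 1.048166 × 0.976723 = 263.3 W/m².

Q̄ ≈ 263 W/m²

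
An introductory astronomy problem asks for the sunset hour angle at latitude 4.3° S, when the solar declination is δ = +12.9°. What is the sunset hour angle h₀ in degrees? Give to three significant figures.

h₀ = 89.0°

cos h₀ = −tan ϕ · tan δ = −tan(-4.3°) × tan(+12.900°) = 0.0172, so h₀ = 1.5536 rad = 89.01°.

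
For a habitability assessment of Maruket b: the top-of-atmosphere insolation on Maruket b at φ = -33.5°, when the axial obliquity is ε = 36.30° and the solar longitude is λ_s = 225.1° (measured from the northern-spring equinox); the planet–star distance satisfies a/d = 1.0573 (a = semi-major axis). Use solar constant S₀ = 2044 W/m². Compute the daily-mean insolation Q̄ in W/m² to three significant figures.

Solar declination: sin δ = sin ε · sin λ_s = sin 36.30° × sin 225.1° = -0.41935, so δ = -24.793°.
cos H₀ = −tan(-33.5°) tan(-24.793°) = -0.3057, H₀ = 1.8815 rad.
Bracket: H₀ sin φ sin δ + cos φ cos δ sin H₀ = 1.8815×-0.55194×-0.41935 + 0.83389×0.90783×0.95211 = 0.435485 + 0.720776 = 1.156261.
Inverse-square distance factor (a/d)² = 1.0573² = 1.117883.
Q̄ = (S₀/π) × 1.117883 × [bracket] = (2044/π) × 1.117883 × 1.156261 = 841.0 W/m².

Q̄ ≈ 841 W/m²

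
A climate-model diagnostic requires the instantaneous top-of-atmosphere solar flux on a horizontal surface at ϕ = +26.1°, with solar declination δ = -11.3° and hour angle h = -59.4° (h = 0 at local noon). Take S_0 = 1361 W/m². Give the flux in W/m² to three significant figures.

493 W/m²

cos θ_z = sin ϕ sin δ + cos ϕ cos δ cos h = -0.086204 + 0.448272 = 0.362068.
Flux = S_0 · cos θ_z = 1361 × 0.362068 = 492.8 W/m².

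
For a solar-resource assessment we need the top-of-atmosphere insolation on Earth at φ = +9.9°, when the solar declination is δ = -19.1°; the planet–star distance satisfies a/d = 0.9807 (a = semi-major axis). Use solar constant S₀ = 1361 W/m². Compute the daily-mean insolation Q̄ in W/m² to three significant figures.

Q̄ ≈ 352 W/m²

cos H₀ = −tan(+9.9°) tan(-19.100°) = 0.0604, H₀ = 1.5103 rad.
Bracket: H₀ sin φ sin δ + cos φ cos δ sin H₀ = 1.5103×0.17193×-0.32722 + 0.98511×0.94495×0.99817 = -0.084968 + 0.929176 = 0.844208.
Inverse-square distance factor (a/d)² = 0.9807² = 0.961772.
Q̄ = (S₀/π) × 0.961772 × [bracket] = (1361/π) × 0.961772 × 0.844208 = 351.7 W/m².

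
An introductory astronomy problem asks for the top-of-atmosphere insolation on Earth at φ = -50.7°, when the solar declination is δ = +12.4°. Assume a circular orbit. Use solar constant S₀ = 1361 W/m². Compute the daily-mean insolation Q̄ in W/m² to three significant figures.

cos H₀ = −tan(-50.7°) tan(+12.400°) = 0.2686, H₀ = 1.2988 rad.
Bracket: H₀ sin φ sin δ + cos φ cos δ sin H₀ = 1.2988×-0.77384×0.21474 + 0.63338×0.97667×0.96325 = -0.215827 + 0.595870 = 0.380043.
Q̄ = (S₀/π) × [bracket] = (1361/π) × 0.380043 = 164.6 W/m².

Q̄ ≈ 165 W/m²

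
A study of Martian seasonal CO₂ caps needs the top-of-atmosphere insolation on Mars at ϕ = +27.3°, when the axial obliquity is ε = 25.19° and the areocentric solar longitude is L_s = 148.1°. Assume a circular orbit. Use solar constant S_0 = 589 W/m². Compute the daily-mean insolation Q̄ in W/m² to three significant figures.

Q̄ ≈ 194 W/m²

sin δ = sin 25.19° × sin 148.1° = 0.22491, so δ = +12.998°.
cos h₀ = −tan(+27.3°) tan(+12.998°) = -0.1191, h₀ = 1.6902 rad.
Bracket: h₀ sin ϕ sin δ + cos ϕ cos δ sin h₀ = 1.6902×0.45865×0.22491 + 0.88862×0.97438×0.99288 = 0.174353 + 0.859689 = 1.034042.
Q̄ = (S_0/π) × [bracket] = (589/π) × 1.034042 = 193.9 W/m².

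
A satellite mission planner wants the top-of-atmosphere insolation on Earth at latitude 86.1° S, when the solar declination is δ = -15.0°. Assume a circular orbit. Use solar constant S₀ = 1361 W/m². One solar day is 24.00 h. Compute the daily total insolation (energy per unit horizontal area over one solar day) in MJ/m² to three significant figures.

30.4 MJ/m²

cos H₀ = −tan(-86.1°) tan(-15.000°) = -3.9304 ≤ −1 ⇒ polar day, H₀ = π.
Bracket: H₀ sin φ sin δ + cos φ cos δ sin H₀ = 3.1416×-0.99768×-0.25882 + 0.06802×0.96593×0.00000 = 0.811222 + 0.000000 = 0.811222.
Q̄ = (S₀/π) × [bracket] = (1361/π) × 0.811222 = 351.44 W/m².
Daily total = Q̄ × 24.00 h × 3600 s/h = 351.44 × 24.00 × 3600 / 10⁶ = 30.36 MJ/m².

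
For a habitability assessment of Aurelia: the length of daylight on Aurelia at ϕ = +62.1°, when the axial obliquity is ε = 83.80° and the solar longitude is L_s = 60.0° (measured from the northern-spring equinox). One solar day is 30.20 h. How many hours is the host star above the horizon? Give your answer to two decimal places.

30.20 h

Solar declination: sin δ = sin ε · sin L_s = sin 83.80° × sin 60.0° = 0.86096, so δ = +59.425°.
Sunrise equation: cos h₀ = −tan ϕ · tan δ = -3.1967 ≤ −1, so the host star never sets (polar day) and h₀ = π.
Daylight = 2h₀/(2π) × 30.20 h = (3.1416/π) × 30.20 = 30.20 h.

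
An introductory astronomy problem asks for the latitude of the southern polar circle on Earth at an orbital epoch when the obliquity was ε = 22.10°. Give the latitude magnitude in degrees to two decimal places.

67.90°

The polar circle is the lowest latitude that experiences at least one full rotation of continuous darkness at the northern-summer solstice; it lies at |φ| = 90° − ε = 90° − 22.10° = 67.90°.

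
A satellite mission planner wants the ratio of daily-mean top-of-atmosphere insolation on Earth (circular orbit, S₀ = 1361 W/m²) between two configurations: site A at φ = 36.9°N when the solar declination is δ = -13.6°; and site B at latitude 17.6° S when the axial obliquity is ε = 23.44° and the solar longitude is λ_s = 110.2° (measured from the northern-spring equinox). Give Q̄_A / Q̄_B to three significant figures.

Q̄_A / Q̄_B ≈ 0.796

— Configuration A (φ=+36.9°):
cos H₀ = −tan(+36.9°) tan(-13.600°) = 0.1816, H₀ = 1.3881 rad.
Bracket: H₀ sin φ sin δ + cos φ cos δ sin H₀ = 1.3881×0.60042×-0.23514 + 0.79968×0.97196×0.98336 = -0.195976 + 0.764323 = 0.568347.
Q̄ = (S₀/π) × [bracket] = (1361/π) × 0.568347 = 246.22 W/m².
— Configuration B (φ=-17.6°):
Solar declination: sin δ = sin ε · sin λ_s = sin 23.44° × sin 110.2° = 0.37332, so δ = +21.921°.
cos H₀ = −tan(-17.6°) tan(+21.921°) = 0.1277, H₀ = 1.4428 rad.
Bracket: H₀ sin φ sin δ + cos φ cos δ sin H₀ = 1.4428×-0.30237×0.37332 + 0.95319×0.92770×0.99182 = -0.162864 + 0.877041 = 0.714177.
Q̄ = (S₀/π) × [bracket] = (1361/π) × 0.714177 = 309.40 W/m².
Ratio Q̄_A / Q̄_B = 246.22 / 309.40 = 0.7958.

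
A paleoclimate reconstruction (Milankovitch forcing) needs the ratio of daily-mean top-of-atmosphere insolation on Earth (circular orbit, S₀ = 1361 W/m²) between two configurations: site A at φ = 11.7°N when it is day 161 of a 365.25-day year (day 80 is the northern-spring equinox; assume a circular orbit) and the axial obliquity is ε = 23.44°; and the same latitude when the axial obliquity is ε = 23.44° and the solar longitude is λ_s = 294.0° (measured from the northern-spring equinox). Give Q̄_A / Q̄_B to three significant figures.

Q̄_A / Q̄_B ≈ 1.29

— Configuration A (φ=+11.7°):
Solar longitude: λ_s = 360° × (161 − 80)/365.25 = 79.836°.
sin δ = sin 23.44° × sin 79.836° = 0.39155, so δ = +23.051°.
cos H₀ = −tan(+11.7°) tan(+23.051°) = -0.0881, H₀ = 1.6590 rad.
Bracket: H₀ sin φ sin δ + cos φ cos δ sin H₀ = 1.6590×0.20279×0.39155 + 0.97922×0.92016×0.99611 = 0.131729 + 0.897534 = 1.029263.
Q̄ = (S₀/π) × [bracket] = (1361/π) × 1.029263 = 445.90 W/m².
— Configuration B (φ=+11.7°):
Solar declination: sin δ = sin ε · sin λ_s = sin 23.44° × sin 294.0° = -0.36340, so δ = -21.309°.
cos H₀ = −tan(+11.7°) tan(-21.309°) = 0.0808, H₀ = 1.4899 rad.
Bracket: H₀ sin φ sin δ + cos φ cos δ sin H₀ = 1.4899×0.20279×-0.36340 + 0.97922×0.93163×0.99673 = -0.109797 + 0.909288 = 0.799491.
Q̄ = (S₀/π) × [bracket] = (1361/π) × 0.799491 = 346.36 W/m².
Ratio Q̄_A / Q̄_B = 445.90 / 346.36 = 1.287.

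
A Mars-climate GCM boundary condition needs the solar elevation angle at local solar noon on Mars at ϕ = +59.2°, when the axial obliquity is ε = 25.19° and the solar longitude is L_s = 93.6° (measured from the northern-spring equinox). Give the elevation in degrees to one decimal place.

55.9°

Solar declination: sin δ = sin ε · sin L_s = sin 25.19° × sin 93.6° = 0.42478, so δ = +25.137°.
At local noon the hour angle is zero, so the zenith angle equals |ϕ − δ| = |+59.2° − (+25.137°)| = 34.063°.
Elevation = 90° − 34.063° = 55.9°.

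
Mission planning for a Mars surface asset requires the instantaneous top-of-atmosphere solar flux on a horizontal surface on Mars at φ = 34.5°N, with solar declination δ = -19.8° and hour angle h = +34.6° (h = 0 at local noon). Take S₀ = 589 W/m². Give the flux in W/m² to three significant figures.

cos θ_z = sin φ sin δ + cos φ cos δ cos h = -0.191863 + 0.638264 = 0.446401.
Flux = S₀ · cos θ_z = 589 × 0.446401 = 262.9 W/m².

263 W/m²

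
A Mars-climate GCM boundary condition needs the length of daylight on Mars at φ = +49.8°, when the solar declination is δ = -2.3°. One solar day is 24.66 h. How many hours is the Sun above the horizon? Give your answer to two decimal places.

cos H₀ = −tan φ · tan δ = −tan(+49.8°) × tan(-2.300°) = 0.0475, so H₀ = 1.5233 rad = 87.28°.
Daylight = 2H₀/(2π) × 24.66 h = (1.5233/π) × 24.66 = 11.96 h.

11.96 h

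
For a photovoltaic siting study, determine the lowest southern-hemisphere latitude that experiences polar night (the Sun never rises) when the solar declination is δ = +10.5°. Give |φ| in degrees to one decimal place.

Polar night requires cos H₀ = −tan φ tan δ ≥ 1, i.e. tan φ tan δ ≤ −1.
The boundary is |tan φ| · |tan δ| = 1, so |φ| = 90° − |δ| = 90° − 10.5° = 79.5° in the southern hemisphere.

|φ| = 79.5°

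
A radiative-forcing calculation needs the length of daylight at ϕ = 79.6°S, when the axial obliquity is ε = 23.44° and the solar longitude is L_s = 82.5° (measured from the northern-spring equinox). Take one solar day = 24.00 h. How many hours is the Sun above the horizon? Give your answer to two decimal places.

0.00 h

Solar declination: sin δ = sin ε · sin L_s = sin 23.44° × sin 82.5° = 0.39439, so δ = +23.228°.
cos h₀ = −tan ϕ · tan δ = 2.3384 ≥ 1, so the Sun never rises (polar night) and h₀ = 0.
Daylight = 2h₀/(2π) × 24.00 h = (0.0000/π) × 24.00 = 0.00 h.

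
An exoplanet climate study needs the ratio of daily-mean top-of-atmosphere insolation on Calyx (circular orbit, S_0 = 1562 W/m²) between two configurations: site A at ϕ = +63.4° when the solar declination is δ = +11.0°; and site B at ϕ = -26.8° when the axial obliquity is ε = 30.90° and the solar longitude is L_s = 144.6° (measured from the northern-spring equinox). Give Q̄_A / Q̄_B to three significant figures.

Q̄_A / Q̄_B ≈ 1.14

— Configuration A (ϕ=+63.4°):
cos h₀ = −tan(+63.4°) tan(+11.000°) = -0.3882, h₀ = 1.9694 rad.
Bracket: h₀ sin ϕ sin δ + cos ϕ cos δ sin h₀ = 1.9694×0.89415×0.19081 + 0.44776×0.98163×0.92159 = 0.336005 + 0.405071 = 0.741076.
Q̄ = (S_0/π) × [bracket] = (1562/π) × 0.741076 = 368.46 W/m².
— Configuration B (ϕ=-26.8°):
Solar declination: sin δ = sin ε · sin L_s = sin 30.90° × sin 144.6° = 0.29748, so δ = +17.307°.
cos h₀ = −tan(-26.8°) tan(+17.307°) = 0.1574, h₀ = 1.4127 rad.
Bracket: h₀ sin ϕ sin δ + cos ϕ cos δ sin h₀ = 1.4127×-0.45088×0.29748 + 0.89259×0.95473×0.98754 = -0.189482 + 0.841564 = 0.652082.
Q̄ = (S_0/π) × [bracket] = (1562/π) × 0.652082 = 324.22 W/m².
Ratio Q̄_A / Q̄_B = 368.46 / 324.22 = 1.136.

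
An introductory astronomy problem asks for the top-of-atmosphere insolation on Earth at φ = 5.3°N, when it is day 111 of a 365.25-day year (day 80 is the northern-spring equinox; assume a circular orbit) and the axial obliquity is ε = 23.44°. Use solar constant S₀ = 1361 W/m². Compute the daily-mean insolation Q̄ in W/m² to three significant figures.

Q̄ ≈ 435 W/m²

Solar longitude: λ_s = 360° × (111 − 80)/365.25 = 30.554°.
sin δ = sin 23.44° × sin 30.554° = 0.20222, so δ = +11.667°.
cos H₀ = −tan(+5.3°) tan(+11.667°) = -0.0192, H₀ = 1.5900 rad.
Bracket: H₀ sin φ sin δ + cos φ cos δ sin H₀ = 1.5900×0.09237×0.20222 + 0.99572×0.97934×0.99982 = 0.029700 + 0.974973 = 1.004673.
Q̄ = (S₀/π) × [bracket] = (1361/π) × 1.004673 = 435.2 W/m².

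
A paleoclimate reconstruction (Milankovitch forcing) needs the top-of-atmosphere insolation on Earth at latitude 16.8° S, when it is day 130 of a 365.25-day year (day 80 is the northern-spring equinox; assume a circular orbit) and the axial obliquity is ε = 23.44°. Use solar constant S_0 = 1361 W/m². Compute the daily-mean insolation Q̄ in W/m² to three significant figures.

Solar longitude: L_s = 360° × (130 − 80)/365.25 = 49.281°.
sin δ = sin 23.44° × sin 49.281° = 0.30149, so δ = +17.547°.
cos h₀ = −tan(-16.8°) tan(+17.547°) = 0.0955, h₀ = 1.4752 rad.
Bracket: h₀ sin ϕ sin δ + cos ϕ cos δ sin h₀ = 1.4752×-0.28903×0.30149 + 0.95732×0.95347×0.99543 = -0.128548 + 0.908605 = 0.780057.
Q̄ = (S_0/π) × [bracket] = (1361/π) × 0.780057 = 337.9 W/m².

Q̄ ≈ 338 W/m²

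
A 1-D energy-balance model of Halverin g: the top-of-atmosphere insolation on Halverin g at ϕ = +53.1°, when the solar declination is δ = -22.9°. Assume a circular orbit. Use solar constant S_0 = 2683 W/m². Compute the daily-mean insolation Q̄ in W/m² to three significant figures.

cos h₀ = −tan(+53.1°) tan(-22.900°) = 0.5626, h₀ = 0.9733 rad.
Bracket: h₀ sin ϕ sin δ + cos ϕ cos δ sin h₀ = 0.9733×0.79968×-0.38912 + 0.60042×0.92119×0.82673 = -0.302863 + 0.457265 = 0.154402.
Q̄ = (S_0/π) × [bracket] = (2683/π) × 0.154402 = 131.9 W/m².

Q̄ ≈ 132 W/m²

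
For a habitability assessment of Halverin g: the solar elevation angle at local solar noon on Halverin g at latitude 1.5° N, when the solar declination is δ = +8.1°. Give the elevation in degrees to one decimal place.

83.4°

At local noon the hour angle is zero, so the zenith angle equals |φ − δ| = |+1.5° − (+8.100°)| = 6.600°.
Elevation = 90° − 6.600° = 83.4°.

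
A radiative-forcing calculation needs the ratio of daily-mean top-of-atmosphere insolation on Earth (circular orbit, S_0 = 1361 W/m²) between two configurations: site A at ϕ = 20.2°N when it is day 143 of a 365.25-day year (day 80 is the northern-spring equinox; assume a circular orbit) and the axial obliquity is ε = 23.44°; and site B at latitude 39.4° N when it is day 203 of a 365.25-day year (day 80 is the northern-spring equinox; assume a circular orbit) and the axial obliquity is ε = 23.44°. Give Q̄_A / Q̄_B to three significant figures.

Q̄_A / Q̄_B ≈ 0.981

— Configuration A (ϕ=+20.2°):
Solar longitude: L_s = 360° × (143 − 80)/365.25 = 62.094°.
sin δ = sin 23.44° × sin 62.094° = 0.35153, so δ = +20.581°.
cos h₀ = −tan(+20.2°) tan(+20.581°) = -0.1382, h₀ = 1.7094 rad.
Bracket: h₀ sin ϕ sin δ + cos ϕ cos δ sin h₀ = 1.7094×0.34530×0.35153 + 0.93849×0.93618×0.99041 = 0.207493 + 0.870170 = 1.077663.
Q̄ = (S_0/π) × [bracket] = (1361/π) × 1.077663 = 466.86 W/m².
— Configuration B (ϕ=+39.4°):
Solar longitude: L_s = 360° × (203 − 80)/365.25 = 121.232°.
sin δ = sin 23.44° × sin 121.232° = 0.34014, so δ = +19.885°.
cos h₀ = −tan(+39.4°) tan(+19.885°) = -0.2971, h₀ = 1.8725 rad.
Bracket: h₀ sin ϕ sin δ + cos ϕ cos δ sin h₀ = 1.8725×0.63473×0.34014 + 0.77273×0.94038×0.95484 = 0.404267 + 0.693844 = 1.098111.
Q̄ = (S_0/π) × [bracket] = (1361/π) × 1.098111 = 475.72 W/m².
Ratio Q̄_A / Q̄_B = 466.86 / 475.72 = 0.9814.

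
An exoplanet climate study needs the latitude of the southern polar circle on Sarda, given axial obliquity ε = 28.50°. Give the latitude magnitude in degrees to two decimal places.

61.50°

The polar circle is the lowest latitude that experiences at least one full rotation of continuous darkness at the northern-summer solstice; it lies at |ϕ| = 90° − ε = 90° − 28.50° = 61.50°.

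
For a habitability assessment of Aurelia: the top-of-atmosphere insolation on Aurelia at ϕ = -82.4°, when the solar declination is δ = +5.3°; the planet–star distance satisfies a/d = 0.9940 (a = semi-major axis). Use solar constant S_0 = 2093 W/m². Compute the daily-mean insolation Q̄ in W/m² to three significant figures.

cos h₀ = −tan(-82.4°) tan(+5.300°) = 0.6953, h₀ = 0.8020 rad.
Bracket: h₀ sin ϕ sin δ + cos ϕ cos δ sin h₀ = 0.8020×-0.99122×0.09237 + 0.13226×0.99572×0.71876 = -0.073430 + 0.094656 = 0.021226.
Inverse-square distance factor (a/d)² = 0.9940² = 0.988036.
Q̄ = (S_0/π) × 0.988036 × [bracket] = (2093/π) × 0.988036 × 0.021226 = 13.97 W/m².

Q̄ ≈ 14.0 W/m²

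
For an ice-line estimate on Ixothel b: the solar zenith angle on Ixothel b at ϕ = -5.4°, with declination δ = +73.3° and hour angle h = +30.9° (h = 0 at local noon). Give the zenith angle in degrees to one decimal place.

cos θ_z = sin ϕ sin δ + cos ϕ cos δ cos h = -0.090139 + 0.245480 = 0.155341.
θ_z = arccos(0.155341) = 81.1°.

θ_z = 81.1°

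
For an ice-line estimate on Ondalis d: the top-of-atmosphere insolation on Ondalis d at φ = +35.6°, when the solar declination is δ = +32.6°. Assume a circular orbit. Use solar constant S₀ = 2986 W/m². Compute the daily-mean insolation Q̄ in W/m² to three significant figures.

cos H₀ = −tan(+35.6°) tan(+32.600°) = -0.4579, H₀ = 2.0464 rad.
Bracket: H₀ sin φ sin δ + cos φ cos δ sin H₀ = 2.0464×0.58212×0.53877 + 0.81310×0.84245×0.88903 = 0.641810 + 0.608982 = 1.250792.
Q̄ = (S₀/π) × [bracket] = (2986/π) × 1.250792 = 1189 W/m².

Q̄ ≈ 1.19e+03 W/m²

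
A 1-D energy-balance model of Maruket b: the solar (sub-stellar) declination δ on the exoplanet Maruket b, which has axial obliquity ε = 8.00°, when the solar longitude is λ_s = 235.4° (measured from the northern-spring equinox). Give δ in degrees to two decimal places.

δ = -6.58°

sin δ = sin ε · sin λ_s = sin 8.00° × sin 235.4° = -0.114558.
δ = arcsin(-0.114558) = -6.58°.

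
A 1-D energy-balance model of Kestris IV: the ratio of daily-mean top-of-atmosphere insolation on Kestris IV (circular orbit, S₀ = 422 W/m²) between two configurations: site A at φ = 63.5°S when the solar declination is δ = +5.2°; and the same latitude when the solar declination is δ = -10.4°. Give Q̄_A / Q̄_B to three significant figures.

— Configuration A (φ=-63.5°):
cos H₀ = −tan(-63.5°) tan(+5.200°) = 0.1825, H₀ = 1.3872 rad.
Bracket: H₀ sin φ sin δ + cos φ cos δ sin H₀ = 1.3872×-0.89493×0.09063 + 0.44620×0.99588×0.98320 = -0.112512 + 0.436896 = 0.324384.
Q̄ = (S₀/π) × [bracket] = (422/π) × 0.324384 = 43.573 W/m².
— Configuration B (φ=-63.5°):
cos H₀ = −tan(-63.5°) tan(-10.400°) = -0.3681, H₀ = 1.9478 rad.
Bracket: H₀ sin φ sin δ + cos φ cos δ sin H₀ = 1.9478×-0.89493×-0.18052 + 0.44620×0.98357×0.92978 = 0.314672 + 0.408052 = 0.722724.
Q̄ = (S₀/π) × [bracket] = (422/π) × 0.722724 = 97.081 W/m².
Ratio Q̄_A / Q̄_B = 43.573 / 97.081 = 0.4488.

Q̄_A / Q̄_B ≈ 0.449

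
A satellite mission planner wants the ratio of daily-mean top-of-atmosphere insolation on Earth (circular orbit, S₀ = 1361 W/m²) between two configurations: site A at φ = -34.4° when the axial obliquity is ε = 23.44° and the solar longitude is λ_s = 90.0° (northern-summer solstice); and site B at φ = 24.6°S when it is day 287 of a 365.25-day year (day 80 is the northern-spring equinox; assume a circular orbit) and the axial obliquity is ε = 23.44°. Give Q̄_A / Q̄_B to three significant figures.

Q̄_A / Q̄_B ≈ 0.435

— Configuration A (φ=-34.4°):
Solar declination: sin δ = sin ε · sin λ_s = sin 23.44° × sin 90.0° = 0.39779, so δ = +23.440°.
cos H₀ = −tan(-34.4°) tan(+23.440°) = 0.2969, H₀ = 1.2694 rad.
Bracket: H₀ sin φ sin δ + cos φ cos δ sin H₀ = 1.2694×-0.56497×0.39779 + 0.82511×0.91748×0.95492 = -0.285284 + 0.722895 = 0.437611.
Q̄ = (S₀/π) × [bracket] = (1361/π) × 0.437611 = 189.58 W/m².
— Configuration B (φ=-24.6°):
Solar longitude: λ_s = 360° × (287 − 80)/365.25 = 204.025°.
sin δ = sin 23.44° × sin 204.025° = -0.16195, so δ = -9.320°.
cos H₀ = −tan(-24.6°) tan(-9.320°) = -0.0751, H₀ = 1.6460 rad.
Bracket: H₀ sin φ sin δ + cos φ cos δ sin H₀ = 1.6460×-0.41628×-0.16195 + 0.90924×0.98680×0.99717 = 0.110968 + 0.894699 = 1.005667.
Q̄ = (S₀/π) × [bracket] = (1361/π) × 1.005667 = 435.67 W/m².
Ratio Q̄_A / Q̄_B = 189.58 / 435.67 = 0.4351.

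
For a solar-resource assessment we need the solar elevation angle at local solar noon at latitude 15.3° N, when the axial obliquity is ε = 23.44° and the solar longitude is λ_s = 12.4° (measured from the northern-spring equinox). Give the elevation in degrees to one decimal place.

79.6°

Solar declination: sin δ = sin ε · sin λ_s = sin 23.44° × sin 12.4° = 0.08542, so δ = +4.900°.
At local noon the hour angle is zero, so the zenith angle equals |φ − δ| = |+15.3° − (+4.900°)| = 10.400°.
Elevation = 90° − 10.400° = 79.6°.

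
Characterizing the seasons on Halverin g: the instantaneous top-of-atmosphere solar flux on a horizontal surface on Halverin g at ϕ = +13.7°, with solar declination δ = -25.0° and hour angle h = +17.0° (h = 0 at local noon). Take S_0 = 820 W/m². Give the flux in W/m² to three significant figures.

608 W/m²

cos θ_z = sin ϕ sin δ + cos ϕ cos δ cos h = -0.100092 + 0.842048 = 0.741956.
Flux = S_0 · cos θ_z = 820 × 0.741956 = 608.4 W/m².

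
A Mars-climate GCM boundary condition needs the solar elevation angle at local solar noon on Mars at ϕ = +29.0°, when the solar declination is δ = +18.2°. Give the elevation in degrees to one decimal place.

79.2°

At local noon the hour angle is zero, so the zenith angle equals |ϕ − δ| = |+29.0° − (+18.200°)| = 10.800°.
Elevation = 90° − 10.800° = 79.2°.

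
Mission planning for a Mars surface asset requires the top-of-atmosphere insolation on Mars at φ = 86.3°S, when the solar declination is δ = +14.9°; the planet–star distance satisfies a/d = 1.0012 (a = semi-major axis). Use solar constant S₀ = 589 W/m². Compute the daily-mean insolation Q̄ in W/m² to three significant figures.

Q̄ ≈ 0.00 W/m²

cos H₀ = −tan(-86.3°) tan(+14.900°) = 4.1146 ≥ 1 ⇒ polar night, H₀ = 0 and Q̄ = 0.
Inverse-square distance factor (a/d)² = 1.0012² = 1.002401.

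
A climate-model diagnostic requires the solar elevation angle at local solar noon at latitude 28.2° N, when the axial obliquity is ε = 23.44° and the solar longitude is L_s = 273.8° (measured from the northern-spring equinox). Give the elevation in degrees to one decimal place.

38.4°

Solar declination: sin δ = sin ε · sin L_s = sin 23.44° × sin 273.8° = -0.39691, so δ = -23.385°.
At local noon the hour angle is zero, so the zenith angle equals |ϕ − δ| = |+28.2° − (-23.385°)| = 51.585°.
Elevation = 90° − 51.585° = 38.4°.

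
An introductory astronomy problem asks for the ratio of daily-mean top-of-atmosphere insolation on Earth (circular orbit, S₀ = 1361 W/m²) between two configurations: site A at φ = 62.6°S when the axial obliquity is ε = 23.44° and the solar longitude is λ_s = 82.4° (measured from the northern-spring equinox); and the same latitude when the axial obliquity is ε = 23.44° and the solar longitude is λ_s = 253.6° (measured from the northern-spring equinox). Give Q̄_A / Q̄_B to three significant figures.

— Configuration A (φ=-62.6°):
Solar declination: sin δ = sin ε · sin λ_s = sin 23.44° × sin 82.4° = 0.39429, so δ = +23.222°.
cos H₀ = −tan(-62.6°) tan(+23.222°) = 0.8277, H₀ = 0.5957 rad.
Bracket: H₀ sin φ sin δ + cos φ cos δ sin H₀ = 0.5957×-0.88782×0.39429 + 0.46020×0.91898×0.56113 = -0.208530 + 0.237310 = 0.028780.
Q̄ = (S₀/π) × [bracket] = (1361/π) × 0.028780 = 12.468 W/m².
— Configuration B (φ=-62.6°):
Solar declination: sin δ = sin ε · sin λ_s = sin 23.44° × sin 253.6° = -0.38160, so δ = -22.433°.
cos H₀ = −tan(-62.6°) tan(-22.433°) = -0.7965, H₀ = 2.4922 rad.
Bracket: H₀ sin φ sin δ + cos φ cos δ sin H₀ = 2.4922×-0.88782×-0.38160 + 0.46020×0.92433×0.60469 = 0.844338 + 0.257221 = 1.101559.
Q̄ = (S₀/π) × [bracket] = (1361/π) × 1.101559 = 477.22 W/m².
Ratio Q̄_A / Q̄_B = 12.468 / 477.22 = 0.02613.

Q̄_A / Q̄_B ≈ 0.0261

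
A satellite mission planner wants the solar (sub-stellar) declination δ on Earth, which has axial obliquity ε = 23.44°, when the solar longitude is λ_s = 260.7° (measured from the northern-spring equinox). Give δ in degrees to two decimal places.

δ = -23.11°

sin δ = sin ε · sin λ_s = sin 23.44° × sin 260.7° = -0.392560.
δ = arcsin(-0.392560) = -23.11°.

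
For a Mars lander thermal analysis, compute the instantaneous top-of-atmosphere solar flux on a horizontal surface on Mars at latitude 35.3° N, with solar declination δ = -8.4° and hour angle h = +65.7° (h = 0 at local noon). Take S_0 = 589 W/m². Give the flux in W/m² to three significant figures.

146 W/m²

cos θ_z = sin ϕ sin δ + cos ϕ cos δ cos h = -0.084415 + 0.332249 = 0.247834.
Flux = S_0 · cos θ_z = 589 × 0.247834 = 146.0 W/m².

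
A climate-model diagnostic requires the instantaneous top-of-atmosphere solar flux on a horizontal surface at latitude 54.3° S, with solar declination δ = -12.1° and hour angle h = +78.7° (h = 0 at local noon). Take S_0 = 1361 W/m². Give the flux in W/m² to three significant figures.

384 W/m²

cos θ_z = sin ϕ sin δ + cos ϕ cos δ cos h = 0.170228 + 0.111802 = 0.282030.
Flux = S_0 · cos θ_z = 1361 × 0.282030 = 383.8 W/m².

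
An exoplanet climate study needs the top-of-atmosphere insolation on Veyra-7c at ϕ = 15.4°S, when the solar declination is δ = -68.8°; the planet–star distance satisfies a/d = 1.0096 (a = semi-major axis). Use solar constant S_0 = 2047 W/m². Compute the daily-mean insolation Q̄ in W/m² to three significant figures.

Q̄ ≈ 551 W/m²

cos h₀ = −tan(-15.4°) tan(-68.800°) = -0.7101, h₀ = 2.3605 rad.
Bracket: h₀ sin ϕ sin δ + cos ϕ cos δ sin h₀ = 2.3605×-0.26556×-0.93232 + 0.96410×0.36162×0.70406 = 0.584429 + 0.245462 = 0.829891.
Inverse-square distance factor (a/d)² = 1.0096² = 1.019292.
Q̄ = (S_0/π) × 1.019292 × [bracket] = (2047/π) × 1.019292 × 0.829891 = 551.2 W/m².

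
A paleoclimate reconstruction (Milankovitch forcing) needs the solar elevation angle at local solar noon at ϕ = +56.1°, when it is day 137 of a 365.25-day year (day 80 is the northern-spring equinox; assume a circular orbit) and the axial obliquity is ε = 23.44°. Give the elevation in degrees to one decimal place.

53.2°

Solar longitude: L_s = 360° × (137 − 80)/365.25 = 56.181°.
sin δ = sin 23.44° × sin 56.181° = 0.33048, so δ = +19.298°.
At local noon the hour angle is zero, so the zenith angle equals |ϕ − δ| = |+56.1° − (+19.298°)| = 36.802°.
Elevation = 90° − 36.802° = 53.2°.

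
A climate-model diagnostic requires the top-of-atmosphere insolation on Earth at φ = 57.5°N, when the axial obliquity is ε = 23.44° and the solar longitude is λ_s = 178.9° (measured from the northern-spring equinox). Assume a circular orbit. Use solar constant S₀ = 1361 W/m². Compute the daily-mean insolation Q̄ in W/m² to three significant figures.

Solar declination: sin δ = sin ε · sin λ_s = sin 23.44° × sin 178.9° = 0.00764, so δ = +0.438°.
cos H₀ = −tan(+57.5°) tan(+0.438°) = -0.0120, H₀ = 1.5828 rad.
Bracket: H₀ sin φ sin δ + cos φ cos δ sin H₀ = 1.5828×0.84339×0.00764 + 0.53730×0.99997×0.99993 = 0.010199 + 0.537246 = 0.547445.
Q̄ = (S₀/π) × [bracket] = (1361/π) × 0.547445 = 237.2 W/m².

Q̄ ≈ 237 W/m²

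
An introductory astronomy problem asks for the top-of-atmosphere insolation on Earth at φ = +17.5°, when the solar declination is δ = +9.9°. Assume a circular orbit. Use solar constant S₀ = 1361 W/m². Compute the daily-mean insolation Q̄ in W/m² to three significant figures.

cos H₀ = −tan(+17.5°) tan(+9.900°) = -0.0550, H₀ = 1.6259 rad.
Bracket: H₀ sin φ sin δ + cos φ cos δ sin H₀ = 1.6259×0.30071×0.17193 + 0.95372×0.98511×0.99848 = 0.084061 + 0.938091 = 1.022152.
Q̄ = (S₀/π) × [bracket] = (1361/π) × 1.022152 = 442.8 W/m².

Q̄ ≈ 443 W/m²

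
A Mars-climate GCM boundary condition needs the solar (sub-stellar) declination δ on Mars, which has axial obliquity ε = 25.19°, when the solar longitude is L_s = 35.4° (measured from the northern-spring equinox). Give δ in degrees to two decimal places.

δ = +14.27°

sin δ = sin ε · sin L_s = sin 25.19° × sin 35.4° = 0.246554.
δ = arcsin(0.246554) = +14.27°.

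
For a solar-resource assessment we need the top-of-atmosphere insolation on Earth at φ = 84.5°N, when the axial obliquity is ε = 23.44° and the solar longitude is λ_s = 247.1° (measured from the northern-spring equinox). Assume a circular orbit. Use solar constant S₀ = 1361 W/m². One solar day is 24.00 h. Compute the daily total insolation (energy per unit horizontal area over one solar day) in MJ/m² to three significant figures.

Solar declination: sin δ = sin ε · sin λ_s = sin 23.44° × sin 247.1° = -0.36644, so δ = -21.496°.
cos H₀ = −tan(+84.5°) tan(-21.496°) = 4.0901 ≥ 1 ⇒ polar night, H₀ = 0 and Q̄ = 0.
Daily total = Q̄ × 24.00 h × 3600 s/h = 0.00 MJ/m².

0.00 MJ/m²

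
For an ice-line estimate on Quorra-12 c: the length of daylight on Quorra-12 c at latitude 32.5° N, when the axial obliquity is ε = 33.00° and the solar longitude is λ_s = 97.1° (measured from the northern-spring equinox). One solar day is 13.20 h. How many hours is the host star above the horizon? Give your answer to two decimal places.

Solar declination: sin δ = sin ε · sin λ_s = sin 33.00° × sin 97.1° = 0.54046, so δ = +32.715°.
cos H₀ = −tan φ · tan δ = −tan(+32.5°) × tan(+32.715°) = -0.4092, so H₀ = 1.9924 rad = 114.16°.
Daylight = 2H₀/(2π) × 13.20 h = (1.9924/π) × 13.20 = 8.37 h.

8.37 h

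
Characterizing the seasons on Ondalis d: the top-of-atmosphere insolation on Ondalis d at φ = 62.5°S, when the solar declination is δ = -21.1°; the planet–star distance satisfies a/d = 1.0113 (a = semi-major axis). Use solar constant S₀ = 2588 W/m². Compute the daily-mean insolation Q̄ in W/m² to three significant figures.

cos H₀ = −tan(-62.5°) tan(-21.100°) = -0.7412, H₀ = 2.4057 rad.
Bracket: H₀ sin φ sin δ + cos φ cos δ sin H₀ = 2.4057×-0.88701×-0.36000 + 0.46175×0.93295×0.67123 = 0.768197 + 0.289159 = 1.057356.
Inverse-square distance factor (a/d)² = 1.0113² = 1.022728.
Q̄ = (S₀/π) × 1.022728 × [bracket] = (2588/π) × 1.022728 × 1.057356 = 890.8 W/m².

Q̄ ≈ 891 W/m²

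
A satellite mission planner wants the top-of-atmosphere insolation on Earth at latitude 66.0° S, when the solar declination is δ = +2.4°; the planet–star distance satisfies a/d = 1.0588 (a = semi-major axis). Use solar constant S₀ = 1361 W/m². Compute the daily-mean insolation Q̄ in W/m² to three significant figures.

Q̄ ≈ 169 W/m²

cos H₀ = −tan(-66.0°) tan(+2.400°) = 0.0941, H₀ = 1.4765 rad.
Bracket: H₀ sin φ sin δ + cos φ cos δ sin H₀ = 1.4765×-0.91355×0.04188 + 0.40674×0.99912×0.99556 = -0.056490 + 0.404578 = 0.348088.
Inverse-square distance factor (a/d)² = 1.0588² = 1.121057.
Q̄ = (S₀/π) × 1.121057 × [bracket] = (1361/π) × 1.121057 × 0.348088 = 169.1 W/m².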